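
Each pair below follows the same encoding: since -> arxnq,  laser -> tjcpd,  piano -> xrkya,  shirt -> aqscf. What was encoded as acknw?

stack

In since: s→a is +8, i→r is +9, n→x is +10, c→n is +11 — the shift increases by 1 each position. The shift increases by 1 at each position, starting from +8: 8, 9, 10, ….
Decoding acknw: a−8=s, c−9=t, k−10=a, n−11=c, w−12=k.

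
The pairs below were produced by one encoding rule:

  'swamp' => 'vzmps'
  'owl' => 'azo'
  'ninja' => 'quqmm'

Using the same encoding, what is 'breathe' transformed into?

euqmwkq

The shift depends on letter class: consonant s→v is +3, but vowel a→m is +12. The rule splits by letter class: vowels +12, consonants +3.
Applying it to breathe: b(cons)+3=e, r(cons)+3=u, e(vowel)+12=q, a(vowel)+12=m, t(cons)+3=w, h(cons)+3=k, e(vowel)+12=q.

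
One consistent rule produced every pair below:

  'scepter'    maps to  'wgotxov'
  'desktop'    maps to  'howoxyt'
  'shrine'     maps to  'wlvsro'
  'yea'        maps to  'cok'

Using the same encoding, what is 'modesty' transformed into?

The shift depends on letter class: consonant s→w is +4, but vowel e→o is +10. The rule splits by letter class: vowels +10, consonants +4.
For modesty: m(cons)+4=q, o(vowel)+10=y, d(cons)+4=h, e(vowel)+10=o, s(cons)+4=w, t(cons)+4=x, y(cons)+4=c.

qyhowxc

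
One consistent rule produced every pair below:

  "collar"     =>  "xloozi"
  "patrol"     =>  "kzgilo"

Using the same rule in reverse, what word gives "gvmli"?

tenor

Each pair mirrors across the alphabet (c↔x, o↔l, l↔o): positions sum to 25. Each letter is replaced by its mirror in the alphabet: a↔z, b↔y, c↔x, and so on (the Atbash cipher).
Decoding gvmli: g↔t, v↔e, m↔n, l↔o, i↔r.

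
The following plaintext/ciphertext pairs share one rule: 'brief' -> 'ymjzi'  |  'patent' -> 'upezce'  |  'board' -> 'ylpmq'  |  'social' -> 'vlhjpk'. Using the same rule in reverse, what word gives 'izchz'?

Each letter's alphabet position (a=0..z=25) is mapped through 9·x+15 mod 26 — an affine cipher.
Reversing it on izchz: i(8)→3·(8−15)≡5=f; z(25)→3·(25−15)≡4=e; c(2)→3·(2−15)≡13=n; h(7)→3·(7−15)≡2=c; z(25)→3·(25−15)≡4=e (all mod 26).

fence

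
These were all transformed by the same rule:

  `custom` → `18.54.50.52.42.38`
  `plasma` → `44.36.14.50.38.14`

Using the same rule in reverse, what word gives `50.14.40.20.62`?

sandy

Each letter becomes 2×(its alphabet position, a=1..z=26) + 12.
Undoing it on 50.14.40.20.62: 50→(50−12)÷2=19=s, 14→(14−12)÷2=1=a, 40→(40−12)÷2=14=n, 20→(20−12)÷2=4=d, 62→(62−12)÷2=25=y.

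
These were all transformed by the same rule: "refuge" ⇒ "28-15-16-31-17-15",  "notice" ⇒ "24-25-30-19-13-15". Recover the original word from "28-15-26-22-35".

reply

r is letter #18 and maps to 28: an offset of 10. Each letter is replaced by its alphabet position (a=1..z=26) + 10.
Decoding 28-15-26-22-35: 28→(28−10)÷1=18=r, 15→(15−10)÷1=5=e, 26→(26−10)÷1=16=p, 22→(22−10)÷1=12=l, 35→(35−10)÷1=25=y.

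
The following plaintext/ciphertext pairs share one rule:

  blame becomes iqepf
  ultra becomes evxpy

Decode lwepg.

clash

The output letters match the input read backwards, each shifted +4: blame reversed is emalb. Read the word backwards and shift each letter +4.
Decoding lwepg: shift back: l−4=h, w−4=s, e−4=a, p−4=l, g−4=c → hsalc; then reverse → clash.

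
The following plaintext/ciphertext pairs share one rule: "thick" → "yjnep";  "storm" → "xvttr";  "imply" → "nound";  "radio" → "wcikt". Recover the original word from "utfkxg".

praise

Shifts by position in thick: pos 0: t→y (+5), pos 1: h→j (+2), pos 2: i→n (+5), pos 3: c→e (+2) — repeating every 2. The shifts repeat in a cycle of length 2: positions 0,1,… shift by +5, +2, then the pattern repeats.
Reversing it on utfkxg: u−5=p, t−2=r, f−5=a, k−2=i, x−5=s, g−2=e.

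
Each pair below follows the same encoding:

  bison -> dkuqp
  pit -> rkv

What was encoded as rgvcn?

This is a Caesar cipher with shift 2.
Decoding rgvcn: r−2=p, g−2=e, v−2=t, c−2=a, n−2=l.

petal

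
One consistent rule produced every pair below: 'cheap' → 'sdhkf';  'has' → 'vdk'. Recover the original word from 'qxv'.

sun

The output letters match the input read backwards, each shifted +3: cheap reversed is paehc. Read the word backwards and shift each letter +3.
Decoding qxv: shift back: q−3=n, x−3=u, v−3=s → nus; then reverse → sun.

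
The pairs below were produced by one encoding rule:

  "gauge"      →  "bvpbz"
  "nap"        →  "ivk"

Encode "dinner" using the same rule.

This is a Caesar cipher with shift 21.
For dinner: d+21=y, i+21=d, n+21=i, n+21=i, e+21=z, r+21=m.

ydiizm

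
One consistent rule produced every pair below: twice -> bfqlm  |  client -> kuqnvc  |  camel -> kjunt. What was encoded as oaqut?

grill

A repeating key of period 2 is used — shifts +8, +9 over and over.
Reversing it on oaqut: o−8=g, a−9=r, q−8=i, u−9=l, t−8=l.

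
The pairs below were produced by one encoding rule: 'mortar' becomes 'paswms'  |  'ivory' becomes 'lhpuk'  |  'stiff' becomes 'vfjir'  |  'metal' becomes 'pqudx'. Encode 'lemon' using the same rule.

Shifts by position in mortar: pos 0: m→p (+3), pos 1: o→a (+12), pos 2: r→s (+1), pos 3: t→w (+3), pos 4: a→m (+12), pos 5: r→s (+1) — repeating every 3. It's a Vigenère-style cipher with numeric key [3,12,1]: position i shifts by key[i mod 3].
For lemon: l+3=o, e+12=q, m+1=n, o+3=r, n+12=z.

oqnrz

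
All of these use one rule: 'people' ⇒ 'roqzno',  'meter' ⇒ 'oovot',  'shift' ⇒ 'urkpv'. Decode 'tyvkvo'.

rotate

Shifts by position in people: pos 0: p→r (+2), pos 1: e→o (+10), pos 2: o→q (+2), pos 3: p→z (+10) — repeating every 2. A repeating key of period 2 is used — shifts +2, +10 over and over.
Reversing it on tyvkvo: t−2=r, y−10=o, v−2=t, k−10=a, v−2=t, o−10=e.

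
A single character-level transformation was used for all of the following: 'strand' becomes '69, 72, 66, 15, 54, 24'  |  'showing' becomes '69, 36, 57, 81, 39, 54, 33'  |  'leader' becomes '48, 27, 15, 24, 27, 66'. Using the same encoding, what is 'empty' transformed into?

s(#19)→69 and t(#20)→72: differences scale by 3, so n = 3·pos + 12. The formula is n = 3×(alphabet index, a=1) + 12.
For empty: e=5→27, m=13→51, p=16→60, t=20→72, y=25→87.

27, 51, 60, 72, 87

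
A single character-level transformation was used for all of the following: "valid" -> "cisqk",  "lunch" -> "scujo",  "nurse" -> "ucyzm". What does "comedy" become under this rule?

The shift depends on letter class: consonant v→c is +7, but vowel a→i is +8. Two shifts are in play — +8 for a/e/i/o/u, +7 for every other letter.
On comedy: c(cons)+7=j, o(vowel)+8=w, m(cons)+7=t, e(vowel)+8=m, d(cons)+7=k, y(cons)+7=f.

jwtmkf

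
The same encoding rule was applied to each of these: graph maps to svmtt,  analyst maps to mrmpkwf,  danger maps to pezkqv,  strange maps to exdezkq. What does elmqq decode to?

It's a Vigenère-style cipher with numeric key [12,4]: position i shifts by key[i mod 2].
Undoing it on elmqq: e−12=s, l−4=h, m−12=a, q−4=m, q−12=e.

shame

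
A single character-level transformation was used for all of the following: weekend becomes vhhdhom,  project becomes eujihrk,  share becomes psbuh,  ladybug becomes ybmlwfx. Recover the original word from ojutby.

normal

w(22)→v(21) and e(4)→h(7) fit y≡21x+1 (mod 26); the inverse of 21 mod 26 is 5. This is an affine cipher: with a=0,…,z=25, each position x becomes (21x+1) mod 26.
Undoing it on ojutby: o(14)→5·(14−1)≡13=n; j(9)→5·(9−1)≡14=o; u(20)→5·(20−1)≡17=r; t(19)→5·(19−1)≡12=m; b(1)→5·(1−1)≡0=a; y(24)→5·(24−1)≡11=l (all mod 26).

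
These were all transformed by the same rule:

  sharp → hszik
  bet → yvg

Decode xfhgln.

Each letter is replaced by its mirror in the alphabet: a↔z, b↔y, c↔x, and so on (the Atbash cipher).
Reversing it on xfhgln: x↔c, f↔u, h↔s, g↔t, l↔o, n↔m.

custom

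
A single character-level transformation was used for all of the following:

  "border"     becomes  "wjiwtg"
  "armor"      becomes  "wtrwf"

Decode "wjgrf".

The output letters match the input read backwards, each shifted +5: border reversed is redrob. Two steps: reverse the string, then apply a Caesar shift of +5.
Decoding wjgrf: shift back: w−5=r, j−5=e, g−5=b, r−5=m, f−5=a → rebma; then reverse → amber.

amber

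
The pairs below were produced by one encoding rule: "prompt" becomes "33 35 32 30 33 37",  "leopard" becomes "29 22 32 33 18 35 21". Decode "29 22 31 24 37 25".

length

p is letter #16 and maps to 33: an offset of 17. Letters become their 1-based position plus 17 (so a→18, b→19, …).
Reversing it on 29 22 31 24 37 25: 29→(29−17)÷1=12=l, 22→(22−17)÷1=5=e, 31→(31−17)÷1=14=n, 24→(24−17)÷1=7=g, 37→(37−17)÷1=20=t, 25→(25−17)÷1=8=h.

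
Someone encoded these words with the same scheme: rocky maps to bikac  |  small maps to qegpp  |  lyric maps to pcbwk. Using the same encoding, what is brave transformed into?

vbgjo

r(17)→b(1) and o(14)→i(8) fit y≡15x+6 (mod 26); the inverse of 15 mod 26 is 7. Treating letters as 0–25, the rule is x ↦ 15x + 6 (mod 26).
Applying it to brave: b(1)→15·1+6≡21=v; r(17)→15·17+6≡1=b; a(0)→15·0+6≡6=g; v(21)→15·21+6≡9=j; e(4)→15·4+6≡14=o (all mod 26).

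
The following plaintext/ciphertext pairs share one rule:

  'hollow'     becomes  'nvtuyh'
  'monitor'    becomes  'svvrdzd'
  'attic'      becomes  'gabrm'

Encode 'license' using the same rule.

In hollow: h→n is +6, o→v is +7, l→t is +8, l→u is +9 — the shift increases by 1 each position. Each letter shifts forward by (position + 6), i.e. 6, 7, 8, … — the shift grows by one for each successive letter.
For license: l+6=r, i+7=p, c+8=k, e+9=n, n+10=x, s+11=d, e+12=q.

rpknxdq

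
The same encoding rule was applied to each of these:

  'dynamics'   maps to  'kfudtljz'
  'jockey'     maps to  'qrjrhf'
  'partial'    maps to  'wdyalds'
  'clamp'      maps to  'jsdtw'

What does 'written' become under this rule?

The shift depends on letter class: consonant d→k is +7, but vowel a→d is +3. Two shifts are in play — +3 for a/e/i/o/u, +7 for every other letter.
For written: w(cons)+7=d, r(cons)+7=y, i(vowel)+3=l, t(cons)+7=a, t(cons)+7=a, e(vowel)+3=h, n(cons)+7=u.

dylaahu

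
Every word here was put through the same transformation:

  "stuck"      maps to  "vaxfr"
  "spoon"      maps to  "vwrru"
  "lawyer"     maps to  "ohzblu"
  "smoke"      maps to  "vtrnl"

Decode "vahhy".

Shifts by position in stuck: pos 0: s→v (+3), pos 1: t→a (+7), pos 2: u→x (+3), pos 3: c→f (+3), pos 4: k→r (+7) — repeating every 3. A repeating key of period 3 is used — shifts +3, +7, +3 over and over.
Decoding vahhy: v−3=s, a−7=t, h−3=e, h−3=e, y−7=r.

steer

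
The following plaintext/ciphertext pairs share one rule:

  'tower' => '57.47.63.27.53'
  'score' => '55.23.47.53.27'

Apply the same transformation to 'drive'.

Each letter becomes 2×(its alphabet position, a=1..z=26) + 17.
On drive: d=4→25, r=18→53, i=9→35, v=22→61, e=5→27.

25.53.35.61.27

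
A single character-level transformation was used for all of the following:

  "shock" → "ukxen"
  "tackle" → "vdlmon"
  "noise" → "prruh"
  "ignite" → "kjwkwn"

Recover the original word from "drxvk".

Shifts by position in shock: pos 0: s→u (+2), pos 1: h→k (+3), pos 2: o→x (+9), pos 3: c→e (+2), pos 4: k→n (+3) — repeating every 3. A repeating key of period 3 is used — shifts +2, +3, +9 over and over.
Decoding drxvk: d−2=b, r−3=o, x−9=o, v−2=t, k−3=h.

booth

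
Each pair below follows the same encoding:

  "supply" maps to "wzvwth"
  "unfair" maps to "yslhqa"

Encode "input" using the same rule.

In supply: s→w is +4, u→z is +5, p→v is +6, p→w is +7 — the shift increases by 1 each position. Letter i (0-indexed) is shifted by i+4, so successive shifts are 4, 5, 6, ….
On input: i+4=m, n+5=s, p+6=v, u+7=b, t+8=b.

msvbb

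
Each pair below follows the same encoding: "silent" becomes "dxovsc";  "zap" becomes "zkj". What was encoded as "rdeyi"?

The output letters match the input read backwards, each shifted +10: silent reversed is tnelis. Read the word backwards and shift each letter +10.
Decoding rdeyi: shift back: r−10=h, d−10=t, e−10=u, y−10=o, i−10=y → htuoy; then reverse → youth.

youth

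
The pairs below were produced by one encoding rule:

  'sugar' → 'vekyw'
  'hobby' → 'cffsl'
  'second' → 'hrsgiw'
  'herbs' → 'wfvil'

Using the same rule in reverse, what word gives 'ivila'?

The output letters match the input read backwards, each shifted +4: sugar reversed is ragus. The word is reversed, then every letter is shifted forward by 4.
Reversing it on ivila: shift back: i−4=e, v−4=r, i−4=e, l−4=h, a−4=w → erehw; then reverse → where.

where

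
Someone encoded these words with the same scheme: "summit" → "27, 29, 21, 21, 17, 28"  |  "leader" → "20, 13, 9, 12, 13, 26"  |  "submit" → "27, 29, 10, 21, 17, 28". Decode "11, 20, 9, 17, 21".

s is letter #19 and maps to 27: an offset of 8. Each letter is replaced by its alphabet position (a=1..z=26) + 8.
Undoing it on 11, 20, 9, 17, 21: 11→(11−8)÷1=3=c, 20→(20−8)÷1=12=l, 9→(9−8)÷1=1=a, 17→(17−8)÷1=9=i, 21→(21−8)÷1=13=m.

claim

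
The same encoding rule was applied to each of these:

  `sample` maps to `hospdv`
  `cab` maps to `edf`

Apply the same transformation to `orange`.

hjqdur

Two steps: reverse the string, then apply a Caesar shift of +3.
For orange: reverse → egnaro; then shift: e+3=h, g+3=j, n+3=q, a+3=d, r+3=u, o+3=r.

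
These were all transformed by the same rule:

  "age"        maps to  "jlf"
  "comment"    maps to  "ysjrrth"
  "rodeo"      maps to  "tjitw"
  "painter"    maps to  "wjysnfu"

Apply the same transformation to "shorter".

wjywtmx

The output letters match the input read backwards, each shifted +5: age reversed is ega. The word is reversed, then every letter is shifted forward by 5.
For shorter: reverse → retrohs; then shift: r+5=w, e+5=j, t+5=y, r+5=w, o+5=t, h+5=m, s+5=x.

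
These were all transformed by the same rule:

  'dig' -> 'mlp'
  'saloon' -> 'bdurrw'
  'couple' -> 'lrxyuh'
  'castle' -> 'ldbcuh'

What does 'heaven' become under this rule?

The shift depends on letter class: consonant d→m is +9, but vowel i→l is +3. Vowels shift forward by 3 and consonants shift forward by 9.
Applying it to heaven: h(cons)+9=q, e(vowel)+3=h, a(vowel)+3=d, v(cons)+9=e, e(vowel)+3=h, n(cons)+9=w.

qhdehw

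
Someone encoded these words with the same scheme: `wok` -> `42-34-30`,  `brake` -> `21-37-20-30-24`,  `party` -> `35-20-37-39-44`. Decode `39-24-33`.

The number is (letter's place in the alphabet, a=1) + 19.
Decoding 39-24-33: 39→(39−19)÷1=20=t, 24→(24−19)÷1=5=e, 33→(33−19)÷1=14=n.

ten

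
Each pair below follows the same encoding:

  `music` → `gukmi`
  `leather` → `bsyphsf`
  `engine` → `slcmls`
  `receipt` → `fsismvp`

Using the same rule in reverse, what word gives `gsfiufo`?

mercury

Treating letters as 0–25, the rule is x ↦ 5x + 24 (mod 26).
Undoing it on gsfiufo: g(6)→21·(6−24)≡12=m; s(18)→21·(18−24)≡4=e; f(5)→21·(5−24)≡17=r; i(8)→21·(8−24)≡2=c; u(20)→21·(20−24)≡20=u; f(5)→21·(5−24)≡17=r; o(14)→21·(14−24)≡24=y (all mod 26).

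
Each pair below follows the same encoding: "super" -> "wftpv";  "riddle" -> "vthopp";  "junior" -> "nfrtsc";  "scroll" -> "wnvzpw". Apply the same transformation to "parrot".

It's a Vigenère-style cipher with numeric key [4,11]: position i shifts by key[i mod 2].
Applying it to parrot: p+4=t, a+11=l, r+4=v, r+11=c, o+4=s, t+11=e.

tlvcse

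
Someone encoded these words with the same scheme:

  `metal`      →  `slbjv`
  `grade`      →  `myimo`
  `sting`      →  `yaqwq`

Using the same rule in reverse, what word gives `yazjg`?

Each letter shifts forward by (position + 6), i.e. 6, 7, 8, … — the shift grows by one for each successive letter.
Reversing it on yazjg: y−6=s, a−7=t, z−8=r, j−9=a, g−10=w.

straw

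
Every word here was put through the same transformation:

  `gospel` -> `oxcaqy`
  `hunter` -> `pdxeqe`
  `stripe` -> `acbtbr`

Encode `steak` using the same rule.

acolw

In gospel: g→o is +8, o→x is +9, s→c is +10, p→a is +11 — the shift increases by 1 each position. Letter i (0-indexed) is shifted by i+8, so successive shifts are 8, 9, 10, ….
For steak: s+8=a, t+9=c, e+10=o, a+11=l, k+12=w.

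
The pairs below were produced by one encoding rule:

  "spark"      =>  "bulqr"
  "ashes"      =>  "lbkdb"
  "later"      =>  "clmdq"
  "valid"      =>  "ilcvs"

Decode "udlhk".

peach

s(18)→b(1) and p(15)→u(20) fit y≡11x+11 (mod 26); the inverse of 11 mod 26 is 19. Each letter's alphabet position (a=0..z=25) is mapped through 11·x+11 mod 26 — an affine cipher.
Undoing it on udlhk: u(20)→19·(20−11)≡15=p; d(3)→19·(3−11)≡4=e; l(11)→19·(11−11)≡0=a; h(7)→19·(7−11)≡2=c; k(10)→19·(10−11)≡7=h (all mod 26).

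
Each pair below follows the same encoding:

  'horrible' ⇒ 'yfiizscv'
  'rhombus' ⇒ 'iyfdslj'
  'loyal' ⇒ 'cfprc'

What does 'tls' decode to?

Each letter is shifted forward by 17 in the alphabet (a Caesar shift of +17).
Undoing it on tls: t−17=c, l−17=u, s−17=b.

cub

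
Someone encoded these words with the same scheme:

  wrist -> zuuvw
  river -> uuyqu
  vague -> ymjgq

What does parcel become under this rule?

smufqo

Two shifts are in play — +12 for a/e/i/o/u, +3 for every other letter.
Applying it to parcel: p(cons)+3=s, a(vowel)+12=m, r(cons)+3=u, c(cons)+3=f, e(vowel)+12=q, l(cons)+3=o.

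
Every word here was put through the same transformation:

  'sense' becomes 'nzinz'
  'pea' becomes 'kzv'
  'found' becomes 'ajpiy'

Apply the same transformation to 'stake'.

novfz

It's a constant shift of +21 (ROT21).
For stake: s+21=n, t+21=o, a+21=v, k+21=f, e+21=z.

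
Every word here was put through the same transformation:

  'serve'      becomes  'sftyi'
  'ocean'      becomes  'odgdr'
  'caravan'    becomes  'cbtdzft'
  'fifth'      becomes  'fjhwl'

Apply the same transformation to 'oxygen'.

In serve: s→s is +0, e→f is +1, r→t is +2, v→y is +3 — the shift increases by 1 each position. Letter i (0-indexed) is shifted by i+0, so successive shifts are 0, 1, 2, ….
Applying it to oxygen: o+0=o, x+1=y, y+2=a, g+3=j, e+4=i, n+5=s.

oyajis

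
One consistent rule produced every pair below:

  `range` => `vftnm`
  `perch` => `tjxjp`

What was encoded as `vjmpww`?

region

In range: r→v is +4, a→f is +5, n→t is +6, g→n is +7 — the shift increases by 1 each position. Each letter shifts forward by (position + 4), i.e. 4, 5, 6, … — the shift grows by one for each successive letter.
Reversing it on vjmpww: v−4=r, j−5=e, m−6=g, p−7=i, w−8=o, w−9=n.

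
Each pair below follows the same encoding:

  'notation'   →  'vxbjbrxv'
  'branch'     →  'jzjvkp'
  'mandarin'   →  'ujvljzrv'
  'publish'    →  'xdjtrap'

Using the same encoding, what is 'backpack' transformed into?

jjksxjks

The shift depends on letter class: consonant n→v is +8, but vowel o→x is +9. Vowels shift forward by 9 and consonants shift forward by 8.
For backpack: b(cons)+8=j, a(vowel)+9=j, c(cons)+8=k, k(cons)+8=s, p(cons)+8=x, a(vowel)+9=j, c(cons)+8=k, k(cons)+8=s.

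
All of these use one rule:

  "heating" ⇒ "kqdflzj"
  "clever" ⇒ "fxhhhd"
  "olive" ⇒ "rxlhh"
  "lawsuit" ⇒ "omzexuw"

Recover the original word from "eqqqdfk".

Shifts by position in heating: pos 0: h→k (+3), pos 1: e→q (+12), pos 2: a→d (+3), pos 3: t→f (+12) — repeating every 2. The shifts repeat in a cycle of length 2: positions 0,1,… shift by +3, +12, then the pattern repeats.
Undoing it on eqqqdfk: e−3=b, q−12=e, q−3=n, q−12=e, d−3=a, f−12=t, k−3=h.

beneath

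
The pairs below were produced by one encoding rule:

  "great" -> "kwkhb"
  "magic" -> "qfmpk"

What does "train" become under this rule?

xwgpv

Each letter shifts forward by (position + 4), i.e. 4, 5, 6, … — the shift grows by one for each successive letter.
Applying it to train: t+4=x, r+5=w, a+6=g, i+7=p, n+8=v.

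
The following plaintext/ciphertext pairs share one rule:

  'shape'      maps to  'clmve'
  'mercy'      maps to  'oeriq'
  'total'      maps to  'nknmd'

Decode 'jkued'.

vowel

s(18)→c(2) and h(7)→l(11) fit y≡11x+12 (mod 26); the inverse of 11 mod 26 is 19. Treating letters as 0–25, the rule is x ↦ 11x + 12 (mod 26).
Decoding jkued: j(9)→19·(9−12)≡21=v; k(10)→19·(10−12)≡14=o; u(20)→19·(20−12)≡22=w; e(4)→19·(4−12)≡4=e; d(3)→19·(3−12)≡11=l (all mod 26).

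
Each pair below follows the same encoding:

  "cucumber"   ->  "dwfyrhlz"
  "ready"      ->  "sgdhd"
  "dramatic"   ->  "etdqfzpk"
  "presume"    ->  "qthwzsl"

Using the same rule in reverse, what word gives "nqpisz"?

In cucumber: c→d is +1, u→w is +2, c→f is +3, u→y is +4 — the shift increases by 1 each position. The shift increases by 1 at each position, starting from +1: 1, 2, 3, ….
Undoing it on nqpisz: n−1=m, q−2=o, p−3=m, i−4=e, s−5=n, z−6=t.

moment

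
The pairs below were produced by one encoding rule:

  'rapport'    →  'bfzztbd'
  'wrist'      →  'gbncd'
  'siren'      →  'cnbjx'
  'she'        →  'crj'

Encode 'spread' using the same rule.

czbjfn

The shift depends on letter class: consonant r→b is +10, but vowel a→f is +5. Two shifts are in play — +5 for a/e/i/o/u, +10 for every other letter.
Applying it to spread: s(cons)+10=c, p(cons)+10=z, r(cons)+10=b, e(vowel)+5=j, a(vowel)+5=f, d(cons)+10=n.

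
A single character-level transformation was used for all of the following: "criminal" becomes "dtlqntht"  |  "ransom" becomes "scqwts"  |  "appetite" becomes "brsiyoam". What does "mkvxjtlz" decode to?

Each letter shifts forward by (position + 1), i.e. 1, 2, 3, … — the shift grows by one for each successive letter.
Undoing it on mkvxjtlz: m−1=l, k−2=i, v−3=s, x−4=t, j−5=e, t−6=n, l−7=e, z−8=r.

listener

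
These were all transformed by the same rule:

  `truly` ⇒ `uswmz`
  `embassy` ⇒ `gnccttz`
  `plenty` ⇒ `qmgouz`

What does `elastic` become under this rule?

gmctukd

Vowels shift forward by 2 and consonants shift forward by 1.
On elastic: e(vowel)+2=g, l(cons)+1=m, a(vowel)+2=c, s(cons)+1=t, t(cons)+1=u, i(vowel)+2=k, c(cons)+1=d.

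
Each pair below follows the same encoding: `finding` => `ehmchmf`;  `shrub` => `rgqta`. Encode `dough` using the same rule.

cntfg

Compare letters: f→e is +25, i→h is +25, n→m is +25 — a constant shift. It's a constant shift of +25 (ROT25).
For dough: d+25=c, o+25=n, u+25=t, g+25=f, h+25=g.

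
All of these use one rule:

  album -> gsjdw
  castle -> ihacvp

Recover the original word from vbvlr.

punch

In album: a→g is +6, l→s is +7, b→j is +8, u→d is +9 — the shift increases by 1 each position. Letter i (0-indexed) is shifted by i+6, so successive shifts are 6, 7, 8, ….
Undoing it on vbvlr: v−6=p, b−7=u, v−8=n, l−9=c, r−10=h.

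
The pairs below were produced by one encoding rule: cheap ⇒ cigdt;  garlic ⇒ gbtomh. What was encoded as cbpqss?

In cheap: c→c is +0, h→i is +1, e→g is +2, a→d is +3 — the shift increases by 1 each position. Letter i (0-indexed) is shifted by i+0, so successive shifts are 0, 1, 2, ….
Reversing it on cbpqss: c−0=c, b−1=a, p−2=n, q−3=n, s−4=o, s−5=n.

cannon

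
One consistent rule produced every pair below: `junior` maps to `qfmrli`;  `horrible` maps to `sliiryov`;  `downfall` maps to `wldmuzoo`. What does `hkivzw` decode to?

Each pair mirrors across the alphabet (j↔q, u↔f, n↔m): positions sum to 25. Letters are reflected about the middle of the alphabet (position → 25−position): Atbash.
Reversing it on hkivzw: h↔s, k↔p, i↔r, v↔e, z↔a, w↔d.

spread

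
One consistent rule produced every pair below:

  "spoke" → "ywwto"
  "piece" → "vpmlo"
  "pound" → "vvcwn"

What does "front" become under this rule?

lywwd

In spoke: s→y is +6, p→w is +7, o→w is +8, k→t is +9 — the shift increases by 1 each position. Letter i (0-indexed) is shifted by i+6, so successive shifts are 6, 7, 8, ….
For front: f+6=l, r+7=y, o+8=w, n+9=w, t+10=d.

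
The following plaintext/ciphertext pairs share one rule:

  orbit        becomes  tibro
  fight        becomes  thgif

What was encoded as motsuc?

The output letters match the input read backwards: orbit reversed is tibro. The word is simply reversed.
Decoding motsuc: then reverse → custom.

custom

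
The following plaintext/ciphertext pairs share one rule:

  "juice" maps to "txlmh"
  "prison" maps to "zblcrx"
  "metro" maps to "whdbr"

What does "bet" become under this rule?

lhd

Vowels shift forward by 3 and consonants shift forward by 10.
For bet: b(cons)+10=l, e(vowel)+3=h, t(cons)+10=d.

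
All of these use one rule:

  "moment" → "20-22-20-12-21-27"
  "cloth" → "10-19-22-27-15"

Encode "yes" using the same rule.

32-12-26

m is letter #13 and maps to 20: an offset of 7. The number is (letter's place in the alphabet, a=1) + 7.
For yes: y=25→32, e=5→12, s=19→26.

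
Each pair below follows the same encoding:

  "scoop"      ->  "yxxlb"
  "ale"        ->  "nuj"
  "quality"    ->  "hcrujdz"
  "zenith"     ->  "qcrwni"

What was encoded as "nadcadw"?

nurture

The output letters match the input read backwards, each shifted +9: scoop reversed is poocs. Two steps: reverse the string, then apply a Caesar shift of +9.
Undoing it on nadcadw: shift back: n−9=e, a−9=r, d−9=u, c−9=t, a−9=r, d−9=u, w−9=n → erutrun; then reverse → nurture.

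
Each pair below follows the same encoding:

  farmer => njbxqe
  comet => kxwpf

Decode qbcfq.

In farmer: f→n is +8, a→j is +9, r→b is +10, m→x is +11 — the shift increases by 1 each position. Letter i (0-indexed) is shifted by i+8, so successive shifts are 8, 9, 10, ….
Undoing it on qbcfq: q−8=i, b−9=s, c−10=s, f−11=u, q−12=e.

issue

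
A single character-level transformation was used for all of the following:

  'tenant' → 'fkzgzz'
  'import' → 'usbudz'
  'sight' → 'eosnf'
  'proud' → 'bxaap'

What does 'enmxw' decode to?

shark

The shifts repeat in a cycle of length 2: positions 0,1,… shift by +12, +6, then the pattern repeats.
Decoding enmxw: e−12=s, n−6=h, m−12=a, x−6=r, w−12=k.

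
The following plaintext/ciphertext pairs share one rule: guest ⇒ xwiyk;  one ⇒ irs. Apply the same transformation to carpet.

The output letters match the input read backwards, each shifted +4: guest reversed is tseug. Read the word backwards and shift each letter +4.
On carpet: reverse → teprac; then shift: t+4=x, e+4=i, p+4=t, r+4=v, a+4=e, c+4=g.

xitveg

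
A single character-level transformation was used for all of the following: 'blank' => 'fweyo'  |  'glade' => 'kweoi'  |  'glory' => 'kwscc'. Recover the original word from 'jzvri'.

forge

The shifts repeat in a cycle of length 2: positions 0,1,… shift by +4, +11, then the pattern repeats.
Reversing it on jzvri: j−4=f, z−11=o, v−4=r, r−11=g, i−4=e.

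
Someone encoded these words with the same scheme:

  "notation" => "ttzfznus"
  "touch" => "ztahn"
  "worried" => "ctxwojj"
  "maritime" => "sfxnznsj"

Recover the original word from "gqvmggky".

It's a Vigenère-style cipher with numeric key [6,5]: position i shifts by key[i mod 2].
Reversing it on gqvmggky: g−6=a, q−5=l, v−6=p, m−5=h, g−6=a, g−5=b, k−6=e, y−5=t.

alphabet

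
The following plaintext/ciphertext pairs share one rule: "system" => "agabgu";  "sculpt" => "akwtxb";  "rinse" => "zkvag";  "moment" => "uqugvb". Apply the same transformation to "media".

The shift depends on letter class: consonant s→a is +8, but vowel e→g is +2. Two shifts are in play — +2 for a/e/i/o/u, +8 for every other letter.
Applying it to media: m(cons)+8=u, e(vowel)+2=g, d(cons)+8=l, i(vowel)+2=k, a(vowel)+2=c.

uglkc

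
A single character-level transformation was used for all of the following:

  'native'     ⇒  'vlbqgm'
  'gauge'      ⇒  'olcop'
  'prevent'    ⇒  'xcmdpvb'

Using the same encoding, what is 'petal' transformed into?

xpbiw

Shifts by position in native: pos 0: n→v (+8), pos 1: a→l (+11), pos 2: t→b (+8), pos 3: i→q (+8), pos 4: v→g (+11), pos 5: e→m (+8) — repeating every 3. A repeating key of period 3 is used — shifts +8, +11, +8 over and over.
Applying it to petal: p+8=x, e+11=p, t+8=b, a+8=i, l+11=w.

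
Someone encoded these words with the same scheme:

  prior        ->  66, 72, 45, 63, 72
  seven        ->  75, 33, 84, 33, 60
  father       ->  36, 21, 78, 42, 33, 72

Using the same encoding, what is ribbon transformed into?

With a=1..z=26, the number is 3·pos + 18.
On ribbon: r=18→72, i=9→45, b=2→24, b=2→24, o=15→63, n=14→60.

72, 45, 24, 24, 63, 60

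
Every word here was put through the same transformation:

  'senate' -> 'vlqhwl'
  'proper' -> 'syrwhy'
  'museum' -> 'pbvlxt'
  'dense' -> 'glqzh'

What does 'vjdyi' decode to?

Shifts by position in senate: pos 0: s→v (+3), pos 1: e→l (+7), pos 2: n→q (+3), pos 3: a→h (+7) — repeating every 2. It's a Vigenère-style cipher with numeric key [3,7]: position i shifts by key[i mod 2].
Reversing it on vjdyi: v−3=s, j−7=c, d−3=a, y−7=r, i−3=f.

scarf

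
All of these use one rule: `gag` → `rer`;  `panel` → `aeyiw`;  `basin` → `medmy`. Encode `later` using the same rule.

The rule splits by letter class: vowels +4, consonants +11.
Applying it to later: l(cons)+11=w, a(vowel)+4=e, t(cons)+11=e, e(vowel)+4=i, r(cons)+11=c.

weeic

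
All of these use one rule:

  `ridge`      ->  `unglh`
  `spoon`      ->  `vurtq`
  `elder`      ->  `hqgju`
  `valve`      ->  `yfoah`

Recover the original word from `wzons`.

Shifts by position in ridge: pos 0: r→u (+3), pos 1: i→n (+5), pos 2: d→g (+3), pos 3: g→l (+5) — repeating every 2. It's a Vigenère-style cipher with numeric key [3,5]: position i shifts by key[i mod 2].
Reversing it on wzons: w−3=t, z−5=u, o−3=l, n−5=i, s−3=p.

tulip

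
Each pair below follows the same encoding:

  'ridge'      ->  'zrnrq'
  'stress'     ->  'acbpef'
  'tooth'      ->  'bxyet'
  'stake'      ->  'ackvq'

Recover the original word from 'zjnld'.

radar

In ridge: r→z is +8, i→r is +9, d→n is +10, g→r is +11 — the shift increases by 1 each position. Each letter shifts forward by (position + 8), i.e. 8, 9, 10, … — the shift grows by one for each successive letter.
Undoing it on zjnld: z−8=r, j−9=a, n−10=d, l−11=a, d−12=r.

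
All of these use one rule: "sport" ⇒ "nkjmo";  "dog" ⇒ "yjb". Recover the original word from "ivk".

Compare letters: s→n is +21, p→k is +21, o→j is +21 — a constant shift. This is a Caesar cipher with shift 21.
Reversing it on ivk: i−21=n, v−21=a, k−21=p.

nap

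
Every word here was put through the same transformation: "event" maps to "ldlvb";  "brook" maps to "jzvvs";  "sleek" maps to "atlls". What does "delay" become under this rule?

The shift depends on letter class: consonant v→d is +8, but vowel e→l is +7. Two shifts are in play — +7 for a/e/i/o/u, +8 for every other letter.
Applying it to delay: d(cons)+8=l, e(vowel)+7=l, l(cons)+8=t, a(vowel)+7=h, y(cons)+8=g.

llthg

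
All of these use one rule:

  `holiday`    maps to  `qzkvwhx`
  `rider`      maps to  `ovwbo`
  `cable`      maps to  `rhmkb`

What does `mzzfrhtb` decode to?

bookcase

h(7)→q(16) and o(14)→z(25) fit y≡5x+7 (mod 26); the inverse of 5 mod 26 is 21. Each letter's alphabet position (a=0..z=25) is mapped through 5·x+7 mod 26 — an affine cipher.
Undoing it on mzzfrhtb: m(12)→21·(12−7)≡1=b; z(25)→21·(25−7)≡14=o; z(25)→21·(25−7)≡14=o; f(5)→21·(5−7)≡10=k; r(17)→21·(17−7)≡2=c; h(7)→21·(7−7)≡0=a; t(19)→21·(19−7)≡18=s; b(1)→21·(1−7)≡4=e (all mod 26).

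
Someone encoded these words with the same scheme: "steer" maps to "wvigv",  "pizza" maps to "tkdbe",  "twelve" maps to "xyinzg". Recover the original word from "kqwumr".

Shifts by position in steer: pos 0: s→w (+4), pos 1: t→v (+2), pos 2: e→i (+4), pos 3: e→g (+2) — repeating every 2. A repeating key of period 2 is used — shifts +4, +2 over and over.
Decoding kqwumr: k−4=g, q−2=o, w−4=s, u−2=s, m−4=i, r−2=p.

gossip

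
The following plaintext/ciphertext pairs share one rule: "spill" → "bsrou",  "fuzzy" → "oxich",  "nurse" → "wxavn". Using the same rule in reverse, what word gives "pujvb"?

grass

The shifts repeat in a cycle of length 2: positions 0,1,… shift by +9, +3, then the pattern repeats.
Undoing it on pujvb: p−9=g, u−3=r, j−9=a, v−3=s, b−9=s.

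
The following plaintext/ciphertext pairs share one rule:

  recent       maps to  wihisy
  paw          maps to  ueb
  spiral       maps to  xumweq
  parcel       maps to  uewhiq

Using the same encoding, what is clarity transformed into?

Two shifts are in play — +4 for a/e/i/o/u, +5 for every other letter.
Applying it to clarity: c(cons)+5=h, l(cons)+5=q, a(vowel)+4=e, r(cons)+5=w, i(vowel)+4=m, t(cons)+5=y, y(cons)+5=d.

hqewmyd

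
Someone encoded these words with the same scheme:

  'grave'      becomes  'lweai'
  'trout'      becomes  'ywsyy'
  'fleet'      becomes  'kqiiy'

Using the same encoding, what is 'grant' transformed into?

lwesy

The shift depends on letter class: consonant g→l is +5, but vowel a→e is +4. Two shifts are in play — +4 for a/e/i/o/u, +5 for every other letter.
Applying it to grant: g(cons)+5=l, r(cons)+5=w, a(vowel)+4=e, n(cons)+5=s, t(cons)+5=y.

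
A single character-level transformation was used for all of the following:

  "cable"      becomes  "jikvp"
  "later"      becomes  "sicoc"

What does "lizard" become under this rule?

In cable: c→j is +7, a→i is +8, b→k is +9, l→v is +10 — the shift increases by 1 each position. Letter i (0-indexed) is shifted by i+7, so successive shifts are 7, 8, 9, ….
For lizard: l+7=s, i+8=q, z+9=i, a+10=k, r+11=c, d+12=p.

sqikcp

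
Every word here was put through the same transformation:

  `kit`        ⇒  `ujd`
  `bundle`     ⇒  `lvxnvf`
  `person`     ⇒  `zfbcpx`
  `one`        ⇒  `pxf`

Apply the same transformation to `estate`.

fcdbdf

Vowels shift forward by 1 and consonants shift forward by 10.
Applying it to estate: e(vowel)+1=f, s(cons)+10=c, t(cons)+10=d, a(vowel)+1=b, t(cons)+10=d, e(vowel)+1=f.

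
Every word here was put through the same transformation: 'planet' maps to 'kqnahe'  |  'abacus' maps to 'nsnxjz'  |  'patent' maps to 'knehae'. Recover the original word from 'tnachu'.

wander

p(15)→k(10) and l(11)→q(16) fit y≡5x+13 (mod 26); the inverse of 5 mod 26 is 21. This is an affine cipher: with a=0,…,z=25, each position x becomes (5x+13) mod 26.
Decoding tnachu: t(19)→21·(19−13)≡22=w; n(13)→21·(13−13)≡0=a; a(0)→21·(0−13)≡13=n; c(2)→21·(2−13)≡3=d; h(7)→21·(7−13)≡4=e; u(20)→21·(20−13)≡17=r (all mod 26).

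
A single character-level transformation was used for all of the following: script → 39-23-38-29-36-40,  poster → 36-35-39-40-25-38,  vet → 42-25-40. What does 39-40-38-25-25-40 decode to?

street

s is letter #19 and maps to 39: an offset of 20. The number is (letter's place in the alphabet, a=1) + 20.
Undoing it on 39-40-38-25-25-40: 39→(39−20)÷1=19=s, 40→(40−20)÷1=20=t, 38→(38−20)÷1=18=r, 25→(25−20)÷1=5=e, 25→(25−20)÷1=5=e, 40→(40−20)÷1=20=t.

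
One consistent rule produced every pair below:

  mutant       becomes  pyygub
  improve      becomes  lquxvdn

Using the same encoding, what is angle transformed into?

drlrl

Each letter shifts forward by (position + 3), i.e. 3, 4, 5, … — the shift grows by one for each successive letter.
For angle: a+3=d, n+4=r, g+5=l, l+6=r, e+7=l.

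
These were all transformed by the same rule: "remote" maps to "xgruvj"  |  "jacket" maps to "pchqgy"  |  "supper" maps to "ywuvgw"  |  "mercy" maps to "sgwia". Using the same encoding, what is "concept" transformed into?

Shifts by position in remote: pos 0: r→x (+6), pos 1: e→g (+2), pos 2: m→r (+5), pos 3: o→u (+6), pos 4: t→v (+2), pos 5: e→j (+5) — repeating every 3. The shifts repeat in a cycle of length 3: positions 0,1,… shift by +6, +2, +5, then the pattern repeats.
On concept: c+6=i, o+2=q, n+5=s, c+6=i, e+2=g, p+5=u, t+6=z.

iqsiguz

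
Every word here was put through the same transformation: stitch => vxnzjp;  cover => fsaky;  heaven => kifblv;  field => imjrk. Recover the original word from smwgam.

In stitch: s→v is +3, t→x is +4, i→n is +5, t→z is +6 — the shift increases by 1 each position. Each letter shifts forward by (position + 3), i.e. 3, 4, 5, … — the shift grows by one for each successive letter.
Undoing it on smwgam: s−3=p, m−4=i, w−5=r, g−6=a, a−7=t, m−8=e.

pirate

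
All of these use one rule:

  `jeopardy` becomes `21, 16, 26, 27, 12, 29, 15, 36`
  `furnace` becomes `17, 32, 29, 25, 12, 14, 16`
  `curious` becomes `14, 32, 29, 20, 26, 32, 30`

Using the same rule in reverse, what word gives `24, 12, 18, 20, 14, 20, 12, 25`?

magician

j is letter #10 and maps to 21: an offset of 11. Each letter is replaced by its alphabet position (a=1..z=26) + 11.
Undoing it on 24, 12, 18, 20, 14, 20, 12, 25: 24→(24−11)÷1=13=m, 12→(12−11)÷1=1=a, 18→(18−11)÷1=7=g, 20→(20−11)÷1=9=i, 14→(14−11)÷1=3=c, 20→(20−11)÷1=9=i, 12→(12−11)÷1=1=a, 25→(25−11)÷1=14=n.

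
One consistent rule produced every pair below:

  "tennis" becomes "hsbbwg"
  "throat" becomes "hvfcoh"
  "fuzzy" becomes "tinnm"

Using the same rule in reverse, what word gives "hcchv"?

Compare letters: t→h is +14, e→s is +14, n→b is +14 — a constant shift. Every letter moves 14 places later in the alphabet, wrapping around z→a.
Decoding hcchv: h−14=t, c−14=o, c−14=o, h−14=t, v−14=h.

tooth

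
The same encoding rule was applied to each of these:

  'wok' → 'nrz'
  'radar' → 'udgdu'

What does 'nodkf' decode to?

chalk

The output letters match the input read backwards, each shifted +3: wok reversed is kow. The word is reversed, then every letter is shifted forward by 3.
Reversing it on nodkf: shift back: n−3=k, o−3=l, d−3=a, k−3=h, f−3=c → klahc; then reverse → chalk.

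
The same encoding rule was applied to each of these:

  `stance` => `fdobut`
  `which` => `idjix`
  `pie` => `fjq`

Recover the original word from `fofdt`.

The output letters match the input read backwards, each shifted +1: stance reversed is ecnats. The word is reversed, then every letter is shifted forward by 1.
Undoing it on fofdt: shift back: f−1=e, o−1=n, f−1=e, d−1=c, t−1=s → enecs; then reverse → scene.

scene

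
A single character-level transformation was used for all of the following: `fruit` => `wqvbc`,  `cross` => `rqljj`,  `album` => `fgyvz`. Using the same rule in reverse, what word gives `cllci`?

f(5)→w(22) and r(17)→q(16) fit y≡19x+5 (mod 26); the inverse of 19 mod 26 is 11. Each letter's alphabet position (a=0..z=25) is mapped through 19·x+5 mod 26 — an affine cipher.
Undoing it on cllci: c(2)→11·(2−5)≡19=t; l(11)→11·(11−5)≡14=o; l(11)→11·(11−5)≡14=o; c(2)→11·(2−5)≡19=t; i(8)→11·(8−5)≡7=h (all mod 26).

tooth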